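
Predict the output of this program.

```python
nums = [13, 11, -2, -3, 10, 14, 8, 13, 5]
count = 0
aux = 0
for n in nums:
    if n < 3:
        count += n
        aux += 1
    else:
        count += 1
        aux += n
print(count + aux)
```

n=13: not <3, count = 0+1 = 1; aux=13
n=11: not <3, count = 1+1 = 2; aux=24
n=-2: <3, count = 2+(-2) = 0; aux=25
n=-3: <3, count = 0+(-3) = -3; aux=26
n=10: not <3, count = (-3)+1 = -2; aux=36
n=14: not <3, count = (-2)+1 = -1; aux=50
n=8: not <3, count = (-1)+1 = 0; aux=58
n=13: not <3, count = 0+1 = 1; aux=71
n=5: not <3, count = 1+1 = 2; aux=76
count+aux = 2+76 = 78

78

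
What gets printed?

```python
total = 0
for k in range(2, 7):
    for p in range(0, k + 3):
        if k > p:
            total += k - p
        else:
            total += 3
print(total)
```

k=2,p=0: 2>0, total = 0+2 = 2
k=2,p=1: 2>1, total = 2+1 = 3
k=2,p=2: not 2>2, total = 3+3 = 6
k=2,p=3: not 2>3, total = 6+3 = 9
k=2,p=4: not 2>4, total = 9+3 = 12
k=3,p=0: 3>0, total = 12+3 = 15
k=3,p=1: 3>1, total = 15+2 = 17
k=3,p=2: 3>2, total = 17+1 = 18
k=3,p=3: not 3>3, total = 18+3 = 21
k=3,p=4: not 3>4, total = 21+3 = 24
k=3,p=5: not 3>5, total = 24+3 = 27
k=4,p=0: 4>0, total = 27+4 = 31
k=4,p=1: 4>1, total = 31+3 = 34
k=4,p=2: 4>2, total = 34+2 = 36
k=4,p=3: 4>3, total = 36+1 = 37
k=4,p=4: not 4>4, total = 37+3 = 40
k=4,p=5: not 4>5, total = 40+3 = 43
k=4,p=6: not 4>6, total = 43+3 = 46
k=5,p=0: 5>0, total = 46+5 = 51
k=5,p=1: 5>1, total = 51+4 = 55
k=5,p=2: 5>2, total = 55+3 = 58
k=5,p=3: 5>3, total = 58+2 = 60
k=5,p=4: 5>4, total = 60+1 = 61
k=5,p=5: not 5>5, total = 61+3 = 64
k=5,p=6: not 5>6, total = 64+3 = 67
k=5,p=7: not 5>7, total = 67+3 = 70
k=6,p=0: 6>0, total = 70+6 = 76
k=6,p=1: 6>1, total = 76+5 = 81
k=6,p=2: 6>2, total = 81+4 = 85
k=6,p=3: 6>3, total = 85+3 = 88
k=6,p=4: 6>4, total = 88+2 = 90
k=6,p=5: 6>5, total = 90+1 = 91
k=6,p=6: not 6>6, total = 91+3 = 94
k=6,p=7: not 6>7, total = 94+3 = 97
k=6,p=8: not 6>8, total = 97+3 = 100

100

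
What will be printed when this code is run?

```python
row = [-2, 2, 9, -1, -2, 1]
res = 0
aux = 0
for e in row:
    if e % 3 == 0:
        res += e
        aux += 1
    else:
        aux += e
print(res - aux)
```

10

e=-2: not %3==0; aux=-2
e=2: not %3==0; aux=0
e=9: %3==0, res = 0+9 = 9; aux=1
e=-1: not %3==0; aux=0
e=-2: not %3==0; aux=-2
e=1: not %3==0; aux=-1
res-aux = 9-(-1) = 10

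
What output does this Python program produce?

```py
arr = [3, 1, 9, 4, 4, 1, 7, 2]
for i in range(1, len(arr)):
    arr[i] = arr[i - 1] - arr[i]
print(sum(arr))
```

i=1: arr[1] = 3-1 = 2 → [3, 2, 9, 4, 4, 1, 7, 2]
i=2: arr[2] = 2-9 = -7 → [3, 2, -7, 4, 4, 1, 7, 2]
i=3: arr[3] = (-7)-4 = -11 → [3, 2, -7, -11, 4, 1, 7, 2]
i=4: arr[4] = (-11)-4 = -15 → [3, 2, -7, -11, -15, 1, 7, 2]
i=5: arr[5] = (-15)-1 = -16 → [3, 2, -7, -11, -15, -16, 7, 2]
i=6: arr[6] = (-16)-7 = -23 → [3, 2, -7, -11, -15, -16, -23, 2]
i=7: arr[7] = (-23)-2 = -25 → [3, 2, -7, -11, -15, -16, -23, -25]
sum = -92

-92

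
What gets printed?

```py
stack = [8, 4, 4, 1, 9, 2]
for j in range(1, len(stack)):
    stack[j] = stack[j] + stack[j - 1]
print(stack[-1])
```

28

j=1: stack[1] = 4+8 = 12 → [8, 12, 4, 1, 9, 2]
j=2: stack[2] = 4+12 = 16 → [8, 12, 16, 1, 9, 2]
j=3: stack[3] = 1+16 = 17 → [8, 12, 16, 17, 9, 2]
j=4: stack[4] = 9+17 = 26 → [8, 12, 16, 17, 26, 2]
j=5: stack[5] = 2+26 = 28 → [8, 12, 16, 17, 26, 28]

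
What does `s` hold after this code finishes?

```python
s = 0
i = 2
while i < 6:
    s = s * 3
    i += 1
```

0

i=2: s = 0*3 = 0
i=3: s = 0*3 = 0
i=4: s = 0*3 = 0
i=5: s = 0*3 = 0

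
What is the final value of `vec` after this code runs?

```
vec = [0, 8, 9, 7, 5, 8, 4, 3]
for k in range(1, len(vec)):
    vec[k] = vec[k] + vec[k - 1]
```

k=1: vec[1] = 8+0 = 8 → [0, 8, 9, 7, 5, 8, 4, 3]
k=2: vec[2] = 9+8 = 17 → [0, 8, 17, 7, 5, 8, 4, 3]
k=3: vec[3] = 7+17 = 24 → [0, 8, 17, 24, 5, 8, 4, 3]
k=4: vec[4] = 5+24 = 29 → [0, 8, 17, 24, 29, 8, 4, 3]
k=5: vec[5] = 8+29 = 37 → [0, 8, 17, 24, 29, 37, 4, 3]
k=6: vec[6] = 4+37 = 41 → [0, 8, 17, 24, 29, 37, 41, 3]
k=7: vec[7] = 3+41 = 44 → [0, 8, 17, 24, 29, 37, 41, 44]

[0, 8, 17, 24, 29, 37, 41, 44]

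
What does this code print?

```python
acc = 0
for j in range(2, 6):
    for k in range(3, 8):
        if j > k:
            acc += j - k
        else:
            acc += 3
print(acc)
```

55

j=2,k=3: not 2>3, acc = 0+3 = 3
j=2,k=4: not 2>4, acc = 3+3 = 6
j=2,k=5: not 2>5, acc = 6+3 = 9
j=2,k=6: not 2>6, acc = 9+3 = 12
j=2,k=7: not 2>7, acc = 12+3 = 15
j=3,k=3: not 3>3, acc = 15+3 = 18
j=3,k=4: not 3>4, acc = 18+3 = 21
j=3,k=5: not 3>5, acc = 21+3 = 24
j=3,k=6: not 3>6, acc = 24+3 = 27
j=3,k=7: not 3>7, acc = 27+3 = 30
j=4,k=3: 4>3, acc = 30+1 = 31
j=4,k=4: not 4>4, acc = 31+3 = 34
j=4,k=5: not 4>5, acc = 34+3 = 37
j=4,k=6: not 4>6, acc = 37+3 = 40
j=4,k=7: not 4>7, acc = 40+3 = 43
j=5,k=3: 5>3, acc = 43+2 = 45
j=5,k=4: 5>4, acc = 45+1 = 46
j=5,k=5: not 5>5, acc = 46+3 = 49
j=5,k=6: not 5>6, acc = 49+3 = 52
j=5,k=7: not 5>7, acc = 52+3 = 55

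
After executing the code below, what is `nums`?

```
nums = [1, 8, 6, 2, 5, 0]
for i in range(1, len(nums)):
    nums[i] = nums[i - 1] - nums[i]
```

[1, -7, -13, -15, -20, -20]

i=1: nums[1] = 1-8 = -7 → [1, -7, 6, 2, 5, 0]
i=2: nums[2] = (-7)-6 = -13 → [1, -7, -13, 2, 5, 0]
i=3: nums[3] = (-13)-2 = -15 → [1, -7, -13, -15, 5, 0]
i=4: nums[4] = (-15)-5 = -20 → [1, -7, -13, -15, -20, 0]
i=5: nums[5] = (-20)-0 = -20 → [1, -7, -13, -15, -20, -20]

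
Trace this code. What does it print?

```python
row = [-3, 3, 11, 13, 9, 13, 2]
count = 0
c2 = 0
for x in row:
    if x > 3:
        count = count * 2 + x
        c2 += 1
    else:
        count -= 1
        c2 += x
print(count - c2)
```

132

x=-3: not >3, count = 0-1 = -1; c2=-3
x=3: not >3, count = (-1)-1 = -2; c2=0
x=11: >3, count = (-2)*2+11 = 7; c2=1
x=13: >3, count = 7*2+13 = 27; c2=2
x=9: >3, count = 27*2+9 = 63; c2=3
x=13: >3, count = 63*2+13 = 139; c2=4
x=2: not >3, count = 139-1 = 138; c2=6
count-c2 = 138-6 = 132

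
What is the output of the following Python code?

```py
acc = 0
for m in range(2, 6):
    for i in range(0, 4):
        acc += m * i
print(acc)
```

84

m=2,i=0: acc = 0+0 = 0
m=2,i=1: acc = 0+2 = 2
m=2,i=2: acc = 2+4 = 6
m=2,i=3: acc = 6+6 = 12
m=3,i=0: acc = 12+0 = 12
m=3,i=1: acc = 12+3 = 15
m=3,i=2: acc = 15+6 = 21
m=3,i=3: acc = 21+9 = 30
m=4,i=0: acc = 30+0 = 30
m=4,i=1: acc = 30+4 = 34
m=4,i=2: acc = 34+8 = 42
m=4,i=3: acc = 42+12 = 54
m=5,i=0: acc = 54+0 = 54
m=5,i=1: acc = 54+5 = 59
m=5,i=2: acc = 59+10 = 69
m=5,i=3: acc = 69+15 = 84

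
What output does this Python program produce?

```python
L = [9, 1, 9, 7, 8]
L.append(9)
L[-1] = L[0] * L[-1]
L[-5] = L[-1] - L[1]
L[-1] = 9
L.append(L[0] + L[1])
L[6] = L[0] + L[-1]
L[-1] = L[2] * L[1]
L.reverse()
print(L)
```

[720, 9, 8, 7, 9, 80, 9]

append 9 → [9, 1, 9, 7, 8, 9]
L[-1] = L[0]*L[-1] = 9*9 = 81 → [9, 1, 9, 7, 8, 81]
L[-5] = L[-1]-L[1] = 81-1 = 80 → [9, 80, 9, 7, 8, 81]
L[-1] = 9 → [9, 80, 9, 7, 8, 9]
append L[0]+L[1] = 9+80 = 89 → [9, 80, 9, 7, 8, 9, 89]
L[6] = L[0]+L[-1] = 9+89 = 98 → [9, 80, 9, 7, 8, 9, 98]
L[-1] = L[2]*L[1] = 9*80 = 720 → [9, 80, 9, 7, 8, 9, 720]
reverse → [720, 9, 8, 7, 9, 80, 9]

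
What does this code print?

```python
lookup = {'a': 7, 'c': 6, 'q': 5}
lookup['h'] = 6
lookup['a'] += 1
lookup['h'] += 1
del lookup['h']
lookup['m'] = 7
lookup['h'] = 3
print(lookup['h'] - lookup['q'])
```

-2

lookup['h'] = 6 → {'a': 7, 'c': 6, 'q': 5, 'h': 6}
lookup['a'] = 7+1 = 8 → {'a': 8, 'c': 6, 'q': 5, 'h': 6}
lookup['h'] = 6+1 = 7 → {'a': 8, 'c': 6, 'q': 5, 'h': 7}
del 'h' → {'a': 8, 'c': 6, 'q': 5}
lookup['m'] = 7 → {'a': 8, 'c': 6, 'q': 5, 'm': 7}
lookup['h'] = 3 → {'a': 8, 'c': 6, 'q': 5, 'm': 7, 'h': 3}
lookup['h']-lookup['q'] = 3-5 = -2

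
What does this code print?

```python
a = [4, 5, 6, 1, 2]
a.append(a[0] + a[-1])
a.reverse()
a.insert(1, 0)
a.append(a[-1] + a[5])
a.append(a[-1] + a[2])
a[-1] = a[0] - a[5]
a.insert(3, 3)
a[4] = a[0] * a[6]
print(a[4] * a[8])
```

append a[0]+a[-1] = 4+2 = 6 → [4, 5, 6, 1, 2, 6]
reverse → [6, 2, 1, 6, 5, 4]
insert 0 at 1 → [6, 0, 2, 1, 6, 5, 4]
append a[-1]+a[5] = 4+5 = 9 → [6, 0, 2, 1, 6, 5, 4, 9]
append a[-1]+a[2] = 9+2 = 11 → [6, 0, 2, 1, 6, 5, 4, 9, 11]
a[-1] = a[0]-a[5] = 6-5 = 1 → [6, 0, 2, 1, 6, 5, 4, 9, 1]
insert 3 at 3 → [6, 0, 2, 3, 1, 6, 5, 4, 9, 1]
a[4] = a[0]*a[6] = 6*5 = 30 → [6, 0, 2, 3, 30, 6, 5, 4, 9, 1]
a[4]*a[8] = 30*9 = 270

270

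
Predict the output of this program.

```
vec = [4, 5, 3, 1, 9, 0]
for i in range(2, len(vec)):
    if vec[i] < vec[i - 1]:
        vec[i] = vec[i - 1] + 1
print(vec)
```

i=2: 3<5, vec[2] = 5+1 = 6 → [4, 5, 6, 1, 9, 0]
i=3: 1<6, vec[3] = 6+1 = 7 → [4, 5, 6, 7, 9, 0]
i=4: 9>=7, unchanged → [4, 5, 6, 7, 9, 0]
i=5: 0<9, vec[5] = 9+1 = 10 → [4, 5, 6, 7, 9, 10]

[4, 5, 6, 7, 9, 10]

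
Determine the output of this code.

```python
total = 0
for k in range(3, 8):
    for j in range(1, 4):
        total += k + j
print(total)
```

105

k=3,j=1: total = 0+4 = 4
k=3,j=2: total = 4+5 = 9
k=3,j=3: total = 9+6 = 15
k=4,j=1: total = 15+5 = 20
k=4,j=2: total = 20+6 = 26
k=4,j=3: total = 26+7 = 33
k=5,j=1: total = 33+6 = 39
k=5,j=2: total = 39+7 = 46
k=5,j=3: total = 46+8 = 54
k=6,j=1: total = 54+7 = 61
k=6,j=2: total = 61+8 = 69
k=6,j=3: total = 69+9 = 78
k=7,j=1: total = 78+8 = 86
k=7,j=2: total = 86+9 = 95
k=7,j=3: total = 95+10 = 105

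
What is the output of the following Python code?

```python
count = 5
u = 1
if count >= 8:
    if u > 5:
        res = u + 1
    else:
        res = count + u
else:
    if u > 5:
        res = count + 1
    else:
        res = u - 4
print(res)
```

-3

count=5, u=1
count >= 8 is False; u > 5 is False
→ res = u - 4 = -3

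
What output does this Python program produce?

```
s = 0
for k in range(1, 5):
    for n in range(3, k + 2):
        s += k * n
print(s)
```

75

k=2,n=3: s = 0+6 = 6
k=3,n=3: s = 6+9 = 15
k=3,n=4: s = 15+12 = 27
k=4,n=3: s = 27+12 = 39
k=4,n=4: s = 39+16 = 55
k=4,n=5: s = 55+20 = 75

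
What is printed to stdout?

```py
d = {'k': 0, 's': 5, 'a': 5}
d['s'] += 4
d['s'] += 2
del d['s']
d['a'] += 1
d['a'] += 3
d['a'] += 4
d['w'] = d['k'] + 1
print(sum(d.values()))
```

d['s'] = 5+4 = 9 → {'k': 0, 's': 9, 'a': 5}
d['s'] = 9+2 = 11 → {'k': 0, 's': 11, 'a': 5}
del 's' → {'k': 0, 'a': 5}
d['a'] = 5+1 = 6 → {'k': 0, 'a': 6}
d['a'] = 6+3 = 9 → {'k': 0, 'a': 9}
d['a'] = 9+4 = 13 → {'k': 0, 'a': 13}
d['w'] = d['k']+1 = 1 → {'k': 0, 'a': 13, 'w': 1}
sum of values = 14

14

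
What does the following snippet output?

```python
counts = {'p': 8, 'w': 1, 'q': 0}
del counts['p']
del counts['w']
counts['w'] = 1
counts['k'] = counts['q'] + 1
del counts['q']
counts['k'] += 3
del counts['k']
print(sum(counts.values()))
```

1

del 'p' → {'w': 1, 'q': 0}
del 'w' → {'q': 0}
counts['w'] = 1 → {'q': 0, 'w': 1}
counts['k'] = counts['q']+1 = 1 → {'q': 0, 'w': 1, 'k': 1}
del 'q' → {'w': 1, 'k': 1}
counts['k'] = 1+3 = 4 → {'w': 1, 'k': 4}
del 'k' → {'w': 1}
sum of values = 1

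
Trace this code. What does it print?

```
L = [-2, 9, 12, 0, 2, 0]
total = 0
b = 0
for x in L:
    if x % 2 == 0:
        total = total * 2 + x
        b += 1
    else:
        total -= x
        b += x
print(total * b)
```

x=-2: even, total = 0*2+(-2) = -2; b=1
x=9: not even, total = (-2)-9 = -11; b=10
x=12: even, total = (-11)*2+12 = -10; b=11
x=0: even, total = (-10)*2+0 = -20; b=12
x=2: even, total = (-20)*2+2 = -38; b=13
x=0: even, total = (-38)*2+0 = -76; b=14
total*b = (-76)*14 = -1064

-1064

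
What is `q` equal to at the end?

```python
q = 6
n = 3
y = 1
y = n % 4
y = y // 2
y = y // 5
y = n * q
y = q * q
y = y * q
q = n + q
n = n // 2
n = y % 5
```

y = 3%4 = 3
y = 3//2 = 1
y = 1//5 = 0
y = 3*6 = 18
y = 6*6 = 36
y = 36*6 = 216
q = 3+6 = 9
n = 3//2 = 1
n = 216%5 = 1

9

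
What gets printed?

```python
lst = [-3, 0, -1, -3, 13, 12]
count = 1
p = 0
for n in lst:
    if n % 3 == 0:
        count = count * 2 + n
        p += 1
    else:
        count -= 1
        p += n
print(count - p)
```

n=-3: %3==0, count = 1*2+(-3) = -1; p=1
n=0: %3==0, count = (-1)*2+0 = -2; p=2
n=-1: not %3==0, count = (-2)-1 = -3; p=1
n=-3: %3==0, count = (-3)*2+(-3) = -9; p=2
n=13: not %3==0, count = (-9)-1 = -10; p=15
n=12: %3==0, count = (-10)*2+12 = -8; p=16
count-p = (-8)-16 = -24

-24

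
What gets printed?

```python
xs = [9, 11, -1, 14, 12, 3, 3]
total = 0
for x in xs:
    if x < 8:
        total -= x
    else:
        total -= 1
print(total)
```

-9

x=9: not <8, total = 0-1 = -1
x=11: not <8, total = (-1)-1 = -2
x=-1: <8, total = (-2)-(-1) = -1
x=14: not <8, total = (-1)-1 = -2
x=12: not <8, total = (-2)-1 = -3
x=3: <8, total = (-3)-3 = -6
x=3: <8, total = (-6)-3 = -9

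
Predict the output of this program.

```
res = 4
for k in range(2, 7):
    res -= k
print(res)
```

k=2: res = 4-2 = 2
k=3: res = 2-3 = -1
k=4: res = (-1)-4 = -5
k=5: res = (-5)-5 = -10
k=6: res = (-10)-6 = -16

-16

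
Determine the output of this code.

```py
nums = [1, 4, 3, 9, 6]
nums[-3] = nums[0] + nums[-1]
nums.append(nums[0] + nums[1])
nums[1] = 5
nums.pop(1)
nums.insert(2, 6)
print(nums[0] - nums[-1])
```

-4

nums[-3] = nums[0]+nums[-1] = 1+6 = 7 → [1, 4, 7, 9, 6]
append nums[0]+nums[1] = 1+4 = 5 → [1, 4, 7, 9, 6, 5]
nums[1] = 5 → [1, 5, 7, 9, 6, 5]
pop(1) removes 5 → [1, 7, 9, 6, 5]
insert 6 at 2 → [1, 7, 6, 9, 6, 5]
nums[0]-nums[-1] = 1-5 = -4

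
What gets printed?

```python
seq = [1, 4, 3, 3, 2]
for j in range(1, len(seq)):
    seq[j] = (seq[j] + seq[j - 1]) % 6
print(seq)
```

[1, 5, 2, 5, 1]

j=1: seq[1] = (4+1)%6 = 5 → [1, 5, 3, 3, 2]
j=2: seq[2] = (3+5)%6 = 2 → [1, 5, 2, 3, 2]
j=3: seq[3] = (3+2)%6 = 5 → [1, 5, 2, 5, 2]
j=4: seq[4] = (2+5)%6 = 1 → [1, 5, 2, 5, 1]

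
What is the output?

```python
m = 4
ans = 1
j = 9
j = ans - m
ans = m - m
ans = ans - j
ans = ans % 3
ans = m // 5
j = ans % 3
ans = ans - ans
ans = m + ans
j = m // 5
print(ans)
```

4

j = 1-4 = -3
ans = 4-4 = 0
ans = 0-(-3) = 3
ans = 3%3 = 0
ans = 4//5 = 0
j = 0%3 = 0
ans = 0-0 = 0
ans = 4+0 = 4
j = 4//5 = 0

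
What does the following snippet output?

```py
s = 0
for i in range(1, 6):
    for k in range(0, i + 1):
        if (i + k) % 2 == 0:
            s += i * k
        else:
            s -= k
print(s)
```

73

i=1,k=0: odd sum, s = 0-0 = 0
i=1,k=1: even sum, s = 0+1 = 1
i=2,k=0: even sum, s = 1+0 = 1
i=2,k=1: odd sum, s = 1-1 = 0
i=2,k=2: even sum, s = 0+4 = 4
i=3,k=0: odd sum, s = 4-0 = 4
i=3,k=1: even sum, s = 4+3 = 7
i=3,k=2: odd sum, s = 7-2 = 5
i=3,k=3: even sum, s = 5+9 = 14
i=4,k=0: even sum, s = 14+0 = 14
i=4,k=1: odd sum, s = 14-1 = 13
i=4,k=2: even sum, s = 13+8 = 21
i=4,k=3: odd sum, s = 21-3 = 18
i=4,k=4: even sum, s = 18+16 = 34
i=5,k=0: odd sum, s = 34-0 = 34
i=5,k=1: even sum, s = 34+5 = 39
i=5,k=2: odd sum, s = 39-2 = 37
i=5,k=3: even sum, s = 37+15 = 52
i=5,k=4: odd sum, s = 52-4 = 48
i=5,k=5: even sum, s = 48+25 = 73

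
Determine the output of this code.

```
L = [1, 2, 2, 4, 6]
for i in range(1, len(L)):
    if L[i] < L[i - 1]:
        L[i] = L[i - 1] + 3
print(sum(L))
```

i=1: 2>=1, unchanged → [1, 2, 2, 4, 6]
i=2: 2>=2, unchanged → [1, 2, 2, 4, 6]
i=3: 4>=2, unchanged → [1, 2, 2, 4, 6]
i=4: 6>=4, unchanged → [1, 2, 2, 4, 6]
sum = 15

15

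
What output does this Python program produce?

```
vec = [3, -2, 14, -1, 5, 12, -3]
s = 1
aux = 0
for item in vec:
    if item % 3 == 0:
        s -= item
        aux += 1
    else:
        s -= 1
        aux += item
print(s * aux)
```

-285

item=3: %3==0, s = 1-3 = -2; aux=1
item=-2: not %3==0, s = (-2)-1 = -3; aux=-1
item=14: not %3==0, s = (-3)-1 = -4; aux=13
item=-1: not %3==0, s = (-4)-1 = -5; aux=12
item=5: not %3==0, s = (-5)-1 = -6; aux=17
item=12: %3==0, s = (-6)-12 = -18; aux=18
item=-3: %3==0, s = (-18)-(-3) = -15; aux=19
s*aux = (-15)*19 = -285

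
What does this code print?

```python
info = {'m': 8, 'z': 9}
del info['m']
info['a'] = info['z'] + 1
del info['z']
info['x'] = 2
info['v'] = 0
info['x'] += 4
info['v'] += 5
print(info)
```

{'a': 10, 'x': 6, 'v': 5}

del 'm' → {'z': 9}
info['a'] = info['z']+1 = 10 → {'z': 9, 'a': 10}
del 'z' → {'a': 10}
info['x'] = 2 → {'a': 10, 'x': 2}
info['v'] = 0 → {'a': 10, 'x': 2, 'v': 0}
info['x'] = 2+4 = 6 → {'a': 10, 'x': 6, 'v': 0}
info['v'] = 0+5 = 5 → {'a': 10, 'x': 6, 'v': 5}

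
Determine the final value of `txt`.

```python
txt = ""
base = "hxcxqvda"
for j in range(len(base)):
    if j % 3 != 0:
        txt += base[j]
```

j=0: skip
j=1: add 'x' → 'x'
j=2: add 'c' → 'xc'
j=3: skip
j=4: add 'q' → 'xcq'
j=5: add 'v' → 'xcqv'
j=6: skip
j=7: add 'a' → 'xcqva'

'xcqva'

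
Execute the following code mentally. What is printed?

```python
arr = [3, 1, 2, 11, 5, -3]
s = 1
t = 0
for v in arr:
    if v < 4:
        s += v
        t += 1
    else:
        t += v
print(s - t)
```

v=3: <4, s = 1+3 = 4; t=1
v=1: <4, s = 4+1 = 5; t=2
v=2: <4, s = 5+2 = 7; t=3
v=11: not <4; t=14
v=5: not <4; t=19
v=-3: <4, s = 7+(-3) = 4; t=20
s-t = 4-20 = -16

-16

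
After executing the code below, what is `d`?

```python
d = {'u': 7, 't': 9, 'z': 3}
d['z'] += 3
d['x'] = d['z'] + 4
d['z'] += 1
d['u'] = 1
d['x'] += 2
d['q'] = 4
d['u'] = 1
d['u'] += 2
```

d['z'] = 3+3 = 6 → {'u': 7, 't': 9, 'z': 6}
d['x'] = d['z']+4 = 10 → {'u': 7, 't': 9, 'z': 6, 'x': 10}
d['z'] = 6+1 = 7 → {'u': 7, 't': 9, 'z': 7, 'x': 10}
d['u'] = 1 → {'u': 1, 't': 9, 'z': 7, 'x': 10}
d['x'] = 10+2 = 12 → {'u': 1, 't': 9, 'z': 7, 'x': 12}
d['q'] = 4 → {'u': 1, 't': 9, 'z': 7, 'x': 12, 'q': 4}
d['u'] = 1 → {'u': 1, 't': 9, 'z': 7, 'x': 12, 'q': 4}
d['u'] = 1+2 = 3 → {'u': 3, 't': 9, 'z': 7, 'x': 12, 'q': 4}

{'u': 3, 't': 9, 'z': 7, 'x': 12, 'q': 4}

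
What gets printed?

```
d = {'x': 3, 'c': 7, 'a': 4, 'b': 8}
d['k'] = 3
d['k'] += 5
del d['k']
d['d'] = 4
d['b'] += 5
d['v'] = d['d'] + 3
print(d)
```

{'x': 3, 'c': 7, 'a': 4, 'b': 13, 'd': 4, 'v': 7}

d['k'] = 3 → {'x': 3, 'c': 7, 'a': 4, 'b': 8, 'k': 3}
d['k'] = 3+5 = 8 → {'x': 3, 'c': 7, 'a': 4, 'b': 8, 'k': 8}
del 'k' → {'x': 3, 'c': 7, 'a': 4, 'b': 8}
d['d'] = 4 → {'x': 3, 'c': 7, 'a': 4, 'b': 8, 'd': 4}
d['b'] = 8+5 = 13 → {'x': 3, 'c': 7, 'a': 4, 'b': 13, 'd': 4}
d['v'] = d['d']+3 = 7 → {'x': 3, 'c': 7, 'a': 4, 'b': 13, 'd': 4, 'v': 7}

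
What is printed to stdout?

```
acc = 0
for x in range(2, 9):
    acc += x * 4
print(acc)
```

140

x=2: acc = 0+2*4 = 8
x=3: acc = 8+3*4 = 20
x=4: acc = 20+4*4 = 36
x=5: acc = 36+5*4 = 56
x=6: acc = 56+6*4 = 80
x=7: acc = 80+7*4 = 108
x=8: acc = 108+8*4 = 140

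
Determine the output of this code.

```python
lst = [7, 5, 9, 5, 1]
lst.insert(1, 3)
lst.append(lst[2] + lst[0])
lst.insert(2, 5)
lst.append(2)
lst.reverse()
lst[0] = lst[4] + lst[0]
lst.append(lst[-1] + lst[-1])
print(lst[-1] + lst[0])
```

insert 3 at 1 → [7, 3, 5, 9, 5, 1]
append lst[2]+lst[0] = 5+7 = 12 → [7, 3, 5, 9, 5, 1, 12]
insert 5 at 2 → [7, 3, 5, 5, 9, 5, 1, 12]
append 2 → [7, 3, 5, 5, 9, 5, 1, 12, 2]
reverse → [2, 12, 1, 5, 9, 5, 5, 3, 7]
lst[0] = lst[4]+lst[0] = 9+2 = 11 → [11, 12, 1, 5, 9, 5, 5, 3, 7]
append lst[-1]+lst[-1] = 7+7 = 14 → [11, 12, 1, 5, 9, 5, 5, 3, 7, 14]
lst[-1]+lst[0] = 14+11 = 25

25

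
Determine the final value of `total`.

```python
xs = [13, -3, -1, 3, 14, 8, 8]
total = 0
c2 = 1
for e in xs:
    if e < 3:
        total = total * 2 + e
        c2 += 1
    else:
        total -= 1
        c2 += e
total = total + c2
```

34

e=13: not <3, total = 0-1 = -1; c2=14
e=-3: <3, total = (-1)*2+(-3) = -5; c2=15
e=-1: <3, total = (-5)*2+(-1) = -11; c2=16
e=3: not <3, total = (-11)-1 = -12; c2=19
e=14: not <3, total = (-12)-1 = -13; c2=33
e=8: not <3, total = (-13)-1 = -14; c2=41
e=8: not <3, total = (-14)-1 = -15; c2=49
total+c2 = (-15)+49 = 34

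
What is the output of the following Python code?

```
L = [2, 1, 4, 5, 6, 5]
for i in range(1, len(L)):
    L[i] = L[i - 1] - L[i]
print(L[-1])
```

i=1: L[1] = 2-1 = 1 → [2, 1, 4, 5, 6, 5]
i=2: L[2] = 1-4 = -3 → [2, 1, -3, 5, 6, 5]
i=3: L[3] = (-3)-5 = -8 → [2, 1, -3, -8, 6, 5]
i=4: L[4] = (-8)-6 = -14 → [2, 1, -3, -8, -14, 5]
i=5: L[5] = (-14)-5 = -19 → [2, 1, -3, -8, -14, -19]

-19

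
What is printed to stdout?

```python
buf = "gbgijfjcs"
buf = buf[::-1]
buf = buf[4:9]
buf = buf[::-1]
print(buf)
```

gbgij

reverse → 'scjfjigbg'
slice [4:9] → 'jigbg'
reverse → 'gbgij'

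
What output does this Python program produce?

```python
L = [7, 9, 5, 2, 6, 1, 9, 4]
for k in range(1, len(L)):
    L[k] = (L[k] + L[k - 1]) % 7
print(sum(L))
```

19

k=1: L[1] = (9+7)%7 = 2 → [7, 2, 5, 2, 6, 1, 9, 4]
k=2: L[2] = (5+2)%7 = 0 → [7, 2, 0, 2, 6, 1, 9, 4]
k=3: L[3] = (2+0)%7 = 2 → [7, 2, 0, 2, 6, 1, 9, 4]
k=4: L[4] = (6+2)%7 = 1 → [7, 2, 0, 2, 1, 1, 9, 4]
k=5: L[5] = (1+1)%7 = 2 → [7, 2, 0, 2, 1, 2, 9, 4]
k=6: L[6] = (9+2)%7 = 4 → [7, 2, 0, 2, 1, 2, 4, 4]
k=7: L[7] = (4+4)%7 = 1 → [7, 2, 0, 2, 1, 2, 4, 1]
sum = 19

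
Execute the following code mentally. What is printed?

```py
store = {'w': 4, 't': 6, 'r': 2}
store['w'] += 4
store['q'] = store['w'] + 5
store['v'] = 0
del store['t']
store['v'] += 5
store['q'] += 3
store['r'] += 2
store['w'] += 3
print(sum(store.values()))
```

store['w'] = 4+4 = 8 → {'w': 8, 't': 6, 'r': 2}
store['q'] = store['w']+5 = 13 → {'w': 8, 't': 6, 'r': 2, 'q': 13}
store['v'] = 0 → {'w': 8, 't': 6, 'r': 2, 'q': 13, 'v': 0}
del 't' → {'w': 8, 'r': 2, 'q': 13, 'v': 0}
store['v'] = 0+5 = 5 → {'w': 8, 'r': 2, 'q': 13, 'v': 5}
store['q'] = 13+3 = 16 → {'w': 8, 'r': 2, 'q': 16, 'v': 5}
store['r'] = 2+2 = 4 → {'w': 8, 'r': 4, 'q': 16, 'v': 5}
store['w'] = 8+3 = 11 → {'w': 11, 'r': 4, 'q': 16, 'v': 5}
sum of values = 36

36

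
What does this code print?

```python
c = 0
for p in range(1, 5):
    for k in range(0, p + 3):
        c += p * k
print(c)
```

155

p=1,k=0: c = 0+0 = 0
p=1,k=1: c = 0+1 = 1
p=1,k=2: c = 1+2 = 3
p=1,k=3: c = 3+3 = 6
p=2,k=0: c = 6+0 = 6
p=2,k=1: c = 6+2 = 8
p=2,k=2: c = 8+4 = 12
p=2,k=3: c = 12+6 = 18
p=2,k=4: c = 18+8 = 26
p=3,k=0: c = 26+0 = 26
p=3,k=1: c = 26+3 = 29
p=3,k=2: c = 29+6 = 35
p=3,k=3: c = 35+9 = 44
p=3,k=4: c = 44+12 = 56
p=3,k=5: c = 56+15 = 71
p=4,k=0: c = 71+0 = 71
p=4,k=1: c = 71+4 = 75
p=4,k=2: c = 75+8 = 83
p=4,k=3: c = 83+12 = 95
p=4,k=4: c = 95+16 = 111
p=4,k=5: c = 111+20 = 131
p=4,k=6: c = 131+24 = 155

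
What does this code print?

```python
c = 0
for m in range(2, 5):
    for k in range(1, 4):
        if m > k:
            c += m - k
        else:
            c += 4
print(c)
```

m=2,k=1: 2>1, c = 0+1 = 1
m=2,k=2: not 2>2, c = 1+4 = 5
m=2,k=3: not 2>3, c = 5+4 = 9
m=3,k=1: 3>1, c = 9+2 = 11
m=3,k=2: 3>2, c = 11+1 = 12
m=3,k=3: not 3>3, c = 12+4 = 16
m=4,k=1: 4>1, c = 16+3 = 19
m=4,k=2: 4>2, c = 19+2 = 21
m=4,k=3: 4>3, c = 21+1 = 22

22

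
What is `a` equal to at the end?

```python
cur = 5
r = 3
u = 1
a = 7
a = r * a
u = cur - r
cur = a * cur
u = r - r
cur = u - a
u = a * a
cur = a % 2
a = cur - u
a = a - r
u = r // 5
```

a = 3*7 = 21
u = 5-3 = 2
cur = 21*5 = 105
u = 3-3 = 0
cur = 0-21 = -21
u = 21*21 = 441
cur = 21%2 = 1
a = 1-441 = -440
a = (-440)-3 = -443
u = 3//5 = 0

-443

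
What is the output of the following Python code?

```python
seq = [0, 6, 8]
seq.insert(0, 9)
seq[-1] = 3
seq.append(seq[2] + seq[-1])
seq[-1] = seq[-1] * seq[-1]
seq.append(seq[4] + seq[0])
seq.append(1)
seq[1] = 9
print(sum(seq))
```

199

insert 9 at 0 → [9, 0, 6, 8]
seq[-1] = 3 → [9, 0, 6, 3]
append seq[2]+seq[-1] = 6+3 = 9 → [9, 0, 6, 3, 9]
seq[-1] = seq[-1]*seq[-1] = 9*9 = 81 → [9, 0, 6, 3, 81]
append seq[4]+seq[0] = 81+9 = 90 → [9, 0, 6, 3, 81, 90]
append 1 → [9, 0, 6, 3, 81, 90, 1]
seq[1] = 9 → [9, 9, 6, 3, 81, 90, 1]
sum = 199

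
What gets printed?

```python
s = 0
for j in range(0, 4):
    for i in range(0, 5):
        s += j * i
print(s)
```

j=0,i=0: s = 0+0 = 0
j=0,i=1: s = 0+0 = 0
j=0,i=2: s = 0+0 = 0
j=0,i=3: s = 0+0 = 0
j=0,i=4: s = 0+0 = 0
j=1,i=0: s = 0+0 = 0
j=1,i=1: s = 0+1 = 1
j=1,i=2: s = 1+2 = 3
j=1,i=3: s = 3+3 = 6
j=1,i=4: s = 6+4 = 10
j=2,i=0: s = 10+0 = 10
j=2,i=1: s = 10+2 = 12
j=2,i=2: s = 12+4 = 16
j=2,i=3: s = 16+6 = 22
j=2,i=4: s = 22+8 = 30
j=3,i=0: s = 30+0 = 30
j=3,i=1: s = 30+3 = 33
j=3,i=2: s = 33+6 = 39
j=3,i=3: s = 39+9 = 48
j=3,i=4: s = 48+12 = 60

60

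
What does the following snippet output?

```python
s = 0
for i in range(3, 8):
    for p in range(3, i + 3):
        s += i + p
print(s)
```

265

i=3,p=3: s = 0+6 = 6
i=3,p=4: s = 6+7 = 13
i=3,p=5: s = 13+8 = 21
i=4,p=3: s = 21+7 = 28
i=4,p=4: s = 28+8 = 36
i=4,p=5: s = 36+9 = 45
i=4,p=6: s = 45+10 = 55
i=5,p=3: s = 55+8 = 63
i=5,p=4: s = 63+9 = 72
i=5,p=5: s = 72+10 = 82
i=5,p=6: s = 82+11 = 93
i=5,p=7: s = 93+12 = 105
i=6,p=3: s = 105+9 = 114
i=6,p=4: s = 114+10 = 124
i=6,p=5: s = 124+11 = 135
i=6,p=6: s = 135+12 = 147
i=6,p=7: s = 147+13 = 160
i=6,p=8: s = 160+14 = 174
i=7,p=3: s = 174+10 = 184
i=7,p=4: s = 184+11 = 195
i=7,p=5: s = 195+12 = 207
i=7,p=6: s = 207+13 = 220
i=7,p=7: s = 220+14 = 234
i=7,p=8: s = 234+15 = 249
i=7,p=9: s = 249+16 = 265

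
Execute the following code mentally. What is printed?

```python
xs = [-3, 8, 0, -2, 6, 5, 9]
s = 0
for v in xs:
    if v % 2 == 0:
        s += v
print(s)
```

12

v=-3: not even
v=8: even, s = 0+8 = 8
v=0: even, s = 8+0 = 8
v=-2: even, s = 8+(-2) = 6
v=6: even, s = 6+6 = 12
v=5: not even
v=9: not even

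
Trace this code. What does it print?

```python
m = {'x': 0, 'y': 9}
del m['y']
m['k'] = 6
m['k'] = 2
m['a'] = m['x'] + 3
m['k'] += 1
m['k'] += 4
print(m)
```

del 'y' → {'x': 0}
m['k'] = 6 → {'x': 0, 'k': 6}
m['k'] = 2 → {'x': 0, 'k': 2}
m['a'] = m['x']+3 = 3 → {'x': 0, 'k': 2, 'a': 3}
m['k'] = 2+1 = 3 → {'x': 0, 'k': 3, 'a': 3}
m['k'] = 3+4 = 7 → {'x': 0, 'k': 7, 'a': 3}

{'x': 0, 'k': 7, 'a': 3}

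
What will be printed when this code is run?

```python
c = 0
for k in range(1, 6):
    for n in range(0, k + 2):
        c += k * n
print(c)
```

210

k=1,n=0: c = 0+0 = 0
k=1,n=1: c = 0+1 = 1
k=1,n=2: c = 1+2 = 3
k=2,n=0: c = 3+0 = 3
k=2,n=1: c = 3+2 = 5
k=2,n=2: c = 5+4 = 9
k=2,n=3: c = 9+6 = 15
k=3,n=0: c = 15+0 = 15
k=3,n=1: c = 15+3 = 18
k=3,n=2: c = 18+6 = 24
k=3,n=3: c = 24+9 = 33
k=3,n=4: c = 33+12 = 45
k=4,n=0: c = 45+0 = 45
k=4,n=1: c = 45+4 = 49
k=4,n=2: c = 49+8 = 57
k=4,n=3: c = 57+12 = 69
k=4,n=4: c = 69+16 = 85
k=4,n=5: c = 85+20 = 105
k=5,n=0: c = 105+0 = 105
k=5,n=1: c = 105+5 = 110
k=5,n=2: c = 110+10 = 120
k=5,n=3: c = 120+15 = 135
k=5,n=4: c = 135+20 = 155
k=5,n=5: c = 155+25 = 180
k=5,n=6: c = 180+30 = 210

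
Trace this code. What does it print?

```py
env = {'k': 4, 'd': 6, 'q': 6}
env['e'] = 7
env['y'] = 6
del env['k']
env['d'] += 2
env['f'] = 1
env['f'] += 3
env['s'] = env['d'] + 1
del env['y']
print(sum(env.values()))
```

env['e'] = 7 → {'k': 4, 'd': 6, 'q': 6, 'e': 7}
env['y'] = 6 → {'k': 4, 'd': 6, 'q': 6, 'e': 7, 'y': 6}
del 'k' → {'d': 6, 'q': 6, 'e': 7, 'y': 6}
env['d'] = 6+2 = 8 → {'d': 8, 'q': 6, 'e': 7, 'y': 6}
env['f'] = 1 → {'d': 8, 'q': 6, 'e': 7, 'y': 6, 'f': 1}
env['f'] = 1+3 = 4 → {'d': 8, 'q': 6, 'e': 7, 'y': 6, 'f': 4}
env['s'] = env['d']+1 = 9 → {'d': 8, 'q': 6, 'e': 7, 'y': 6, 'f': 4, 's': 9}
del 'y' → {'d': 8, 'q': 6, 'e': 7, 'f': 4, 's': 9}
sum of values = 34

34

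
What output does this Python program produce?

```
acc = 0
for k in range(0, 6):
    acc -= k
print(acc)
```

k=0: acc = 0-0 = 0
k=1: acc = 0-1 = -1
k=2: acc = (-1)-2 = -3
k=3: acc = (-3)-3 = -6
k=4: acc = (-6)-4 = -10
k=5: acc = (-10)-5 = -15

-15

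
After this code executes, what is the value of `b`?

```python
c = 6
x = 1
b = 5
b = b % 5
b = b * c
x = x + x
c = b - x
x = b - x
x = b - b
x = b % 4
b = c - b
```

b = 5%5 = 0
b = 0*6 = 0
x = 1+1 = 2
c = 0-2 = -2
x = 0-2 = -2
x = 0-0 = 0
x = 0%4 = 0
b = (-2)-0 = -2

-2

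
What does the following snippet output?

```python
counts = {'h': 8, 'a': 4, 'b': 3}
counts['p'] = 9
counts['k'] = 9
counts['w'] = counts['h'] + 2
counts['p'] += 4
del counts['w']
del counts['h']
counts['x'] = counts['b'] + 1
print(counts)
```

{'a': 4, 'b': 3, 'p': 13, 'k': 9, 'x': 4}

counts['p'] = 9 → {'h': 8, 'a': 4, 'b': 3, 'p': 9}
counts['k'] = 9 → {'h': 8, 'a': 4, 'b': 3, 'p': 9, 'k': 9}
counts['w'] = counts['h']+2 = 10 → {'h': 8, 'a': 4, 'b': 3, 'p': 9, 'k': 9, 'w': 10}
counts['p'] = 9+4 = 13 → {'h': 8, 'a': 4, 'b': 3, 'p': 13, 'k': 9, 'w': 10}
del 'w' → {'h': 8, 'a': 4, 'b': 3, 'p': 13, 'k': 9}
del 'h' → {'a': 4, 'b': 3, 'p': 13, 'k': 9}
counts['x'] = counts['b']+1 = 4 → {'a': 4, 'b': 3, 'p': 13, 'k': 9, 'x': 4}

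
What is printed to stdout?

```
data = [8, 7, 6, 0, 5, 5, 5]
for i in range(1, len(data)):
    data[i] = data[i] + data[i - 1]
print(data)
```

i=1: data[1] = 7+8 = 15 → [8, 15, 6, 0, 5, 5, 5]
i=2: data[2] = 6+15 = 21 → [8, 15, 21, 0, 5, 5, 5]
i=3: data[3] = 0+21 = 21 → [8, 15, 21, 21, 5, 5, 5]
i=4: data[4] = 5+21 = 26 → [8, 15, 21, 21, 26, 5, 5]
i=5: data[5] = 5+26 = 31 → [8, 15, 21, 21, 26, 31, 5]
i=6: data[6] = 5+31 = 36 → [8, 15, 21, 21, 26, 31, 36]

[8, 15, 21, 21, 26, 31, 36]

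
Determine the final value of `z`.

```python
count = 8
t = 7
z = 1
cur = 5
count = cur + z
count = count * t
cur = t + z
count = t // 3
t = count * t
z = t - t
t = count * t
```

count = 5+1 = 6
count = 6*7 = 42
cur = 7+1 = 8
count = 7//3 = 2
t = 2*7 = 14
z = 14-14 = 0
t = 2*14 = 28

0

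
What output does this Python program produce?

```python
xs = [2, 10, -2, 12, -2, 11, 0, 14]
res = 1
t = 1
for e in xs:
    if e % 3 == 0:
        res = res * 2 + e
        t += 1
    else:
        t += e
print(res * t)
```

1008

e=2: not %3==0; t=3
e=10: not %3==0; t=13
e=-2: not %3==0; t=11
e=12: %3==0, res = 1*2+12 = 14; t=12
e=-2: not %3==0; t=10
e=11: not %3==0; t=21
e=0: %3==0, res = 14*2+0 = 28; t=22
e=14: not %3==0; t=36
res*t = 28*36 = 1008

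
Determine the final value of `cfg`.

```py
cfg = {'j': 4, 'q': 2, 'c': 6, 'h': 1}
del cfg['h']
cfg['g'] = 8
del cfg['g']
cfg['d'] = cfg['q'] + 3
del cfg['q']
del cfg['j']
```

del 'h' → {'j': 4, 'q': 2, 'c': 6}
cfg['g'] = 8 → {'j': 4, 'q': 2, 'c': 6, 'g': 8}
del 'g' → {'j': 4, 'q': 2, 'c': 6}
cfg['d'] = cfg['q']+3 = 5 → {'j': 4, 'q': 2, 'c': 6, 'd': 5}
del 'q' → {'j': 4, 'c': 6, 'd': 5}
del 'j' → {'c': 6, 'd': 5}

{'c': 6, 'd': 5}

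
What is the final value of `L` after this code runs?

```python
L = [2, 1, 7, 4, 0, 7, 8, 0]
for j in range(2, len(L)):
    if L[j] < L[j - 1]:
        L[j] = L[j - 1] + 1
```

[2, 1, 7, 8, 9, 10, 11, 12]

j=2: 7>=1, unchanged → [2, 1, 7, 4, 0, 7, 8, 0]
j=3: 4<7, L[3] = 7+1 = 8 → [2, 1, 7, 8, 0, 7, 8, 0]
j=4: 0<8, L[4] = 8+1 = 9 → [2, 1, 7, 8, 9, 7, 8, 0]
j=5: 7<9, L[5] = 9+1 = 10 → [2, 1, 7, 8, 9, 10, 8, 0]
j=6: 8<10, L[6] = 10+1 = 11 → [2, 1, 7, 8, 9, 10, 11, 0]
j=7: 0<11, L[7] = 11+1 = 12 → [2, 1, 7, 8, 9, 10, 11, 12]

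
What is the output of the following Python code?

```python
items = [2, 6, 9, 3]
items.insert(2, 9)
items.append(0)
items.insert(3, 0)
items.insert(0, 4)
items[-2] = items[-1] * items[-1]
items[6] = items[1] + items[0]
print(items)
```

[4, 2, 6, 9, 0, 9, 6, 0]

insert 9 at 2 → [2, 6, 9, 9, 3]
append 0 → [2, 6, 9, 9, 3, 0]
insert 0 at 3 → [2, 6, 9, 0, 9, 3, 0]
insert 4 at 0 → [4, 2, 6, 9, 0, 9, 3, 0]
items[-2] = items[-1]*items[-1] = 0*0 = 0 → [4, 2, 6, 9, 0, 9, 0, 0]
items[6] = items[1]+items[0] = 2+4 = 6 → [4, 2, 6, 9, 0, 9, 6, 0]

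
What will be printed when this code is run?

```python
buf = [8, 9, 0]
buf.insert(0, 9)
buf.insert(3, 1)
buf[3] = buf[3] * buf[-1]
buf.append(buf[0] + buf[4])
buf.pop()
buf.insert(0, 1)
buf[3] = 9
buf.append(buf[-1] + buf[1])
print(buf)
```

insert 9 at 0 → [9, 8, 9, 0]
insert 1 at 3 → [9, 8, 9, 1, 0]
buf[3] = buf[3]*buf[-1] = 1*0 = 0 → [9, 8, 9, 0, 0]
append buf[0]+buf[4] = 9+0 = 9 → [9, 8, 9, 0, 0, 9]
pop() removes 9 → [9, 8, 9, 0, 0]
insert 1 at 0 → [1, 9, 8, 9, 0, 0]
buf[3] = 9 → [1, 9, 8, 9, 0, 0]
append buf[-1]+buf[1] = 0+9 = 9 → [1, 9, 8, 9, 0, 0, 9]

[1, 9, 8, 9, 0, 0, 9]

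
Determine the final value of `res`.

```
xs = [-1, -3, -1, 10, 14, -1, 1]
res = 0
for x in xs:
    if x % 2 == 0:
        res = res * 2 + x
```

34

x=-1: not even
x=-3: not even
x=-1: not even
x=10: even, res = 0*2+10 = 10
x=14: even, res = 10*2+14 = 34
x=-1: not even
x=1: not even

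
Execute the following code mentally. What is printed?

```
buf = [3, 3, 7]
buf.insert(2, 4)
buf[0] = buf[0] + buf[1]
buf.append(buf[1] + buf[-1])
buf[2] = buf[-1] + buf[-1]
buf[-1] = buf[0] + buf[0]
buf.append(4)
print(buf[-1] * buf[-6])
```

insert 4 at 2 → [3, 3, 4, 7]
buf[0] = buf[0]+buf[1] = 3+3 = 6 → [6, 3, 4, 7]
append buf[1]+buf[-1] = 3+7 = 10 → [6, 3, 4, 7, 10]
buf[2] = buf[-1]+buf[-1] = 10+10 = 20 → [6, 3, 20, 7, 10]
buf[-1] = buf[0]+buf[0] = 6+6 = 12 → [6, 3, 20, 7, 12]
append 4 → [6, 3, 20, 7, 12, 4]
buf[-1]*buf[-6] = 4*6 = 24

24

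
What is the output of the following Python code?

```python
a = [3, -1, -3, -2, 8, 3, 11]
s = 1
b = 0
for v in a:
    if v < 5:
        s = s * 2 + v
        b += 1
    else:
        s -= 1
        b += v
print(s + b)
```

v=3: <5, s = 1*2+3 = 5; b=1
v=-1: <5, s = 5*2+(-1) = 9; b=2
v=-3: <5, s = 9*2+(-3) = 15; b=3
v=-2: <5, s = 15*2+(-2) = 28; b=4
v=8: not <5, s = 28-1 = 27; b=12
v=3: <5, s = 27*2+3 = 57; b=13
v=11: not <5, s = 57-1 = 56; b=24
s+b = 56+24 = 80

80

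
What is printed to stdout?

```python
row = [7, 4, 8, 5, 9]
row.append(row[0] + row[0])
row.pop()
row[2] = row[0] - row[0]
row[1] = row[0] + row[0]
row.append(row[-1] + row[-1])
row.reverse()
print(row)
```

append row[0]+row[0] = 7+7 = 14 → [7, 4, 8, 5, 9, 14]
pop() removes 14 → [7, 4, 8, 5, 9]
row[2] = row[0]-row[0] = 7-7 = 0 → [7, 4, 0, 5, 9]
row[1] = row[0]+row[0] = 7+7 = 14 → [7, 14, 0, 5, 9]
append row[-1]+row[-1] = 9+9 = 18 → [7, 14, 0, 5, 9, 18]
reverse → [18, 9, 5, 0, 14, 7]

[18, 9, 5, 0, 14, 7]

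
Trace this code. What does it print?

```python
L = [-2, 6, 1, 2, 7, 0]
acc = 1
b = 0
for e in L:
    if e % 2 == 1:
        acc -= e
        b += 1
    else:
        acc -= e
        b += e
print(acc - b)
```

-21

e=-2: not odd, acc = 1-(-2) = 3; b=-2
e=6: not odd, acc = 3-6 = -3; b=4
e=1: odd, acc = (-3)-1 = -4; b=5
e=2: not odd, acc = (-4)-2 = -6; b=7
e=7: odd, acc = (-6)-7 = -13; b=8
e=0: not odd, acc = (-13)-0 = -13; b=8
acc-b = (-13)-8 = -21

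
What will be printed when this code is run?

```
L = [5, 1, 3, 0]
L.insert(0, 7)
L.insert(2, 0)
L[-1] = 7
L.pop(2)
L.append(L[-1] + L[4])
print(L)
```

insert 7 at 0 → [7, 5, 1, 3, 0]
insert 0 at 2 → [7, 5, 0, 1, 3, 0]
L[-1] = 7 → [7, 5, 0, 1, 3, 7]
pop(2) removes 0 → [7, 5, 1, 3, 7]
append L[-1]+L[4] = 7+7 = 14 → [7, 5, 1, 3, 7, 14]

[7, 5, 1, 3, 7, 14]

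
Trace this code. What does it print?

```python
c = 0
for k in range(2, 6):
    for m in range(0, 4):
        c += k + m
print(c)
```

80

k=2,m=0: c = 0+2 = 2
k=2,m=1: c = 2+3 = 5
k=2,m=2: c = 5+4 = 9
k=2,m=3: c = 9+5 = 14
k=3,m=0: c = 14+3 = 17
k=3,m=1: c = 17+4 = 21
k=3,m=2: c = 21+5 = 26
k=3,m=3: c = 26+6 = 32
k=4,m=0: c = 32+4 = 36
k=4,m=1: c = 36+5 = 41
k=4,m=2: c = 41+6 = 47
k=4,m=3: c = 47+7 = 54
k=5,m=0: c = 54+5 = 59
k=5,m=1: c = 59+6 = 65
k=5,m=2: c = 65+7 = 72
k=5,m=3: c = 72+8 = 80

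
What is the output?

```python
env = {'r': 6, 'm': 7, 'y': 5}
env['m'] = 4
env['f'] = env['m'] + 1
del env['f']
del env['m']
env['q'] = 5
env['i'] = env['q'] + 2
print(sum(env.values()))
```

env['m'] = 4 → {'r': 6, 'm': 4, 'y': 5}
env['f'] = env['m']+1 = 5 → {'r': 6, 'm': 4, 'y': 5, 'f': 5}
del 'f' → {'r': 6, 'm': 4, 'y': 5}
del 'm' → {'r': 6, 'y': 5}
env['q'] = 5 → {'r': 6, 'y': 5, 'q': 5}
env['i'] = env['q']+2 = 7 → {'r': 6, 'y': 5, 'q': 5, 'i': 7}
sum of values = 23

23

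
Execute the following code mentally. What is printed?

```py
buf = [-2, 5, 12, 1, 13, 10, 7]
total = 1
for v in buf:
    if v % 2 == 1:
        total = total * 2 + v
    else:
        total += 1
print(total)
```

119

v=-2: not odd, total = 1+1 = 2
v=5: odd, total = 2*2+5 = 9
v=12: not odd, total = 9+1 = 10
v=1: odd, total = 10*2+1 = 21
v=13: odd, total = 21*2+13 = 55
v=10: not odd, total = 55+1 = 56
v=7: odd, total = 56*2+7 = 119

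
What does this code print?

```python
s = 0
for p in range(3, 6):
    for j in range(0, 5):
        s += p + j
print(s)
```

90

p=3,j=0: s = 0+3 = 3
p=3,j=1: s = 3+4 = 7
p=3,j=2: s = 7+5 = 12
p=3,j=3: s = 12+6 = 18
p=3,j=4: s = 18+7 = 25
p=4,j=0: s = 25+4 = 29
p=4,j=1: s = 29+5 = 34
p=4,j=2: s = 34+6 = 40
p=4,j=3: s = 40+7 = 47
p=4,j=4: s = 47+8 = 55
p=5,j=0: s = 55+5 = 60
p=5,j=1: s = 60+6 = 66
p=5,j=2: s = 66+7 = 73
p=5,j=3: s = 73+8 = 81
p=5,j=4: s = 81+9 = 90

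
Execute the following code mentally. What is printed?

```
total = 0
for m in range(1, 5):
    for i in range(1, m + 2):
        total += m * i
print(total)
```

m=1,i=1: total = 0+1 = 1
m=1,i=2: total = 1+2 = 3
m=2,i=1: total = 3+2 = 5
m=2,i=2: total = 5+4 = 9
m=2,i=3: total = 9+6 = 15
m=3,i=1: total = 15+3 = 18
m=3,i=2: total = 18+6 = 24
m=3,i=3: total = 24+9 = 33
m=3,i=4: total = 33+12 = 45
m=4,i=1: total = 45+4 = 49
m=4,i=2: total = 49+8 = 57
m=4,i=3: total = 57+12 = 69
m=4,i=4: total = 69+16 = 85
m=4,i=5: total = 85+20 = 105

105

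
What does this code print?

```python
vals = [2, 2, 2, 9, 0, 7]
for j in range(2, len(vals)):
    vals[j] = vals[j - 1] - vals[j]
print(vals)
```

j=2: vals[2] = 2-2 = 0 → [2, 2, 0, 9, 0, 7]
j=3: vals[3] = 0-9 = -9 → [2, 2, 0, -9, 0, 7]
j=4: vals[4] = (-9)-0 = -9 → [2, 2, 0, -9, -9, 7]
j=5: vals[5] = (-9)-7 = -16 → [2, 2, 0, -9, -9, -16]

[2, 2, 0, -9, -9, -16]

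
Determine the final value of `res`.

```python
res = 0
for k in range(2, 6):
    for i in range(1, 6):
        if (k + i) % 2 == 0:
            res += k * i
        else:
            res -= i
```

k=2,i=1: odd sum, res = 0-1 = -1
k=2,i=2: even sum, res = (-1)+4 = 3
k=2,i=3: odd sum, res = 3-3 = 0
k=2,i=4: even sum, res = 0+8 = 8
k=2,i=5: odd sum, res = 8-5 = 3
k=3,i=1: even sum, res = 3+3 = 6
k=3,i=2: odd sum, res = 6-2 = 4
k=3,i=3: even sum, res = 4+9 = 13
k=3,i=4: odd sum, res = 13-4 = 9
k=3,i=5: even sum, res = 9+15 = 24
k=4,i=1: odd sum, res = 24-1 = 23
k=4,i=2: even sum, res = 23+8 = 31
k=4,i=3: odd sum, res = 31-3 = 28
k=4,i=4: even sum, res = 28+16 = 44
k=4,i=5: odd sum, res = 44-5 = 39
k=5,i=1: even sum, res = 39+5 = 44
k=5,i=2: odd sum, res = 44-2 = 42
k=5,i=3: even sum, res = 42+15 = 57
k=5,i=4: odd sum, res = 57-4 = 53
k=5,i=5: even sum, res = 53+25 = 78

78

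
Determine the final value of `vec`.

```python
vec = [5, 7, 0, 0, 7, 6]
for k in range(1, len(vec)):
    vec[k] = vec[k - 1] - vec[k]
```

[5, -2, -2, -2, -9, -15]

k=1: vec[1] = 5-7 = -2 → [5, -2, 0, 0, 7, 6]
k=2: vec[2] = (-2)-0 = -2 → [5, -2, -2, 0, 7, 6]
k=3: vec[3] = (-2)-0 = -2 → [5, -2, -2, -2, 7, 6]
k=4: vec[4] = (-2)-7 = -9 → [5, -2, -2, -2, -9, 6]
k=5: vec[5] = (-9)-6 = -15 → [5, -2, -2, -2, -9, -15]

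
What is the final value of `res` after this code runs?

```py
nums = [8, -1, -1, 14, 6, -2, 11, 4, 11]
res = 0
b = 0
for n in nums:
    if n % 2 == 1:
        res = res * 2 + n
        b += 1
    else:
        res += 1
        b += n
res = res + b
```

n=8: not odd, res = 0+1 = 1; b=8
n=-1: odd, res = 1*2+(-1) = 1; b=9
n=-1: odd, res = 1*2+(-1) = 1; b=10
n=14: not odd, res = 1+1 = 2; b=24
n=6: not odd, res = 2+1 = 3; b=30
n=-2: not odd, res = 3+1 = 4; b=28
n=11: odd, res = 4*2+11 = 19; b=29
n=4: not odd, res = 19+1 = 20; b=33
n=11: odd, res = 20*2+11 = 51; b=34
res+b = 51+34 = 85

85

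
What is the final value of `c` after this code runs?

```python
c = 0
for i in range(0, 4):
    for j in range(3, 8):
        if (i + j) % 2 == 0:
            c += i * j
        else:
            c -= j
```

30

i=0,j=3: odd sum, c = 0-3 = -3
i=0,j=4: even sum, c = (-3)+0 = -3
i=0,j=5: odd sum, c = (-3)-5 = -8
i=0,j=6: even sum, c = (-8)+0 = -8
i=0,j=7: odd sum, c = (-8)-7 = -15
i=1,j=3: even sum, c = (-15)+3 = -12
i=1,j=4: odd sum, c = (-12)-4 = -16
i=1,j=5: even sum, c = (-16)+5 = -11
i=1,j=6: odd sum, c = (-11)-6 = -17
i=1,j=7: even sum, c = (-17)+7 = -10
i=2,j=3: odd sum, c = (-10)-3 = -13
i=2,j=4: even sum, c = (-13)+8 = -5
i=2,j=5: odd sum, c = (-5)-5 = -10
i=2,j=6: even sum, c = (-10)+12 = 2
i=2,j=7: odd sum, c = 2-7 = -5
i=3,j=3: even sum, c = (-5)+9 = 4
i=3,j=4: odd sum, c = 4-4 = 0
i=3,j=5: even sum, c = 0+15 = 15
i=3,j=6: odd sum, c = 15-6 = 9
i=3,j=7: even sum, c = 9+21 = 30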